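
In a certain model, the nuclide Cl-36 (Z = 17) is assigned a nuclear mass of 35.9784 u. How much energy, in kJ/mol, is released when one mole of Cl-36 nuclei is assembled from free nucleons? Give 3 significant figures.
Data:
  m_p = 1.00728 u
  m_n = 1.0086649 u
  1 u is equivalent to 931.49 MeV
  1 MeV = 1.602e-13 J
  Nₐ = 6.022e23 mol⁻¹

Z = 17, so N = A − Z = 36 − 17 = 19.
Total constituent mass: 17 × 1.00728 + 19 × 1.0086649 = 36.2883931 u
Mass defect Δm = 36.2883931 − 35.9784 = 0.3099931 u
Converting to energy: 0.3099931 u × 931.49 MeV/u = 288.755 MeV
Per nucleus in joules: 288.755 MeV × 1.602e-13 J/MeV = 4.6259e-11 J
Per mole: 4.6259e-11 J × 6.022e23 mol⁻¹ = 2.7857e+13 J/mol

2.79e+10 kJ/mol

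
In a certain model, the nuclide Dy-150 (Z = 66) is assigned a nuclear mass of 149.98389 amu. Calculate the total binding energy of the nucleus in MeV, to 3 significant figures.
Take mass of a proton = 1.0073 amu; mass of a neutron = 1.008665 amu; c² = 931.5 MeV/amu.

1140 MeV

Z = 66, so N = A − Z = 150 − 66 = 84.
Total constituent mass: 66 × 1.0073 + 84 × 1.008665 = 151.209660 amu
Δm = 151.209660 − 149.98389 = 1.225770 amu
E_B = 1.225770 × 931.5 = 1141.80 MeV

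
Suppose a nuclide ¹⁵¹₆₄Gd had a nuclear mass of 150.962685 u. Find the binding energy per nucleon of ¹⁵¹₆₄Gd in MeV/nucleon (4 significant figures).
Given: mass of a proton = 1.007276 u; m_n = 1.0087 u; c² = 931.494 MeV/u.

7.772 MeV/nucleon

Total constituent mass: 64 × 1.007276 + 87 × 1.0087 = 152.222564 u
Δm = 152.222564 − 150.962685 = 1.259879 u
E_B = 1.259879 × 931.494 = 1173.57 MeV
Dividing by A = 151 gives 7.772 MeV per nucleon.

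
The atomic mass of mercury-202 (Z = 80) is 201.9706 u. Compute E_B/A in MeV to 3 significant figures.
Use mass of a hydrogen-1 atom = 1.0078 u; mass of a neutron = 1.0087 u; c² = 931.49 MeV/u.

7.91 MeV/nucleon

The nucleus contains 80 protons and 202 − 80 = 122 neutrons.
Total constituent mass: 80 × 1.0078 + 122 × 1.0087 = 203.6854 u
The mass defect is 203.6854 − 201.9706 = 1.7148 u.
Binding energy = Δm·c² = 1.7148 × 931.49 MeV/u = 1597.32 MeV
Per nucleon: 1597.32 / 202 = 7.908 MeV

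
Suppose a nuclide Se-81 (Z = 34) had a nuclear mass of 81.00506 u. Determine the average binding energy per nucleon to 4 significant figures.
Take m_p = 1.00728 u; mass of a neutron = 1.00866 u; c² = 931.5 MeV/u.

7.469 MeV/nucleon

The nucleus contains 34 protons and 81 − 34 = 47 neutrons.
Total constituent mass: 34 × 1.00728 + 47 × 1.00866 = 81.65454 u
The mass defect is 81.65454 − 81.00506 = 0.64948 u.
Converting to energy: 0.64948 u × 931.5 MeV/u = 604.991 MeV
Dividing by A = 81 gives 7.469 MeV per nucleon.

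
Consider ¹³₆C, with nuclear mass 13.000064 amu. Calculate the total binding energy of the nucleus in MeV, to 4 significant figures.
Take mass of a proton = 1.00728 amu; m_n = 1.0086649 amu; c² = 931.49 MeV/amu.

The nucleus contains 6 protons and 13 − 6 = 7 neutrons.
Mass of separated nucleons = 6(1.00728) + 7(1.0086649) = 6.04368 + 7.0606543 = 13.1043343 amu
Mass defect Δm = 13.1043343 − 13.000064 = 0.1042703 amu
E_B = 0.1042703 × 931.49 = 97.1267 MeV

97.13 MeV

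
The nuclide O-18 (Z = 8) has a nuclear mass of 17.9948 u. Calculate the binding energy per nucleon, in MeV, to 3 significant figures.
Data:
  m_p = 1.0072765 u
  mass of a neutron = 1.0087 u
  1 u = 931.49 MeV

With 8 protons and 10 neutrons (A = 18):
Total constituent mass: 8 × 1.0072765 + 10 × 1.0087 = 18.1452120 u
Mass defect Δm = 18.1452120 − 17.9948 = 0.1504120 u
Binding energy = Δm·c² = 0.1504120 × 931.49 MeV/u = 140.107 MeV
Per nucleon: 140.107 / 18 = 7.784 MeV

7.78 MeV/nucleon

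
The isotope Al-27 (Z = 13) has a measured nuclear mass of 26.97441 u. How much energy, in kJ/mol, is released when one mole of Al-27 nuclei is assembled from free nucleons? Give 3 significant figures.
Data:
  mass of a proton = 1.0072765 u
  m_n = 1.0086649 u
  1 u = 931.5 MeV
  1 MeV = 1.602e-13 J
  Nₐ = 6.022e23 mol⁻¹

With 13 protons and 14 neutrons (A = 27):
Σm = 13·m_p + 14·m_n = 13.0945945 + 14.1213086 = 27.2159031 u
Mass defect Δm = 27.2159031 − 26.97441 = 0.2414931 u
Binding energy = Δm·c² = 0.2414931 × 931.5 MeV/u = 224.951 MeV
Per nucleus in joules: 224.951 MeV × 1.602e-13 J/MeV = 3.6037e-11 J
Per mole: 3.6037e-11 J × 6.022e23 mol⁻¹ = 2.1701e+13 J/mol

2.17e+10 kJ/mol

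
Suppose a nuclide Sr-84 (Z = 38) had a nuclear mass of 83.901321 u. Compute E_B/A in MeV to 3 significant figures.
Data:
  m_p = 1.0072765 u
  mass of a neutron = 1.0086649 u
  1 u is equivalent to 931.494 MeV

Σm = 38·m_p + 46·m_n = 38.2765070 + 46.3985854 = 84.6750924 u
Δm = 84.6750924 − 83.901321 = 0.7737714 u
E_B = 0.7737714 × 931.494 = 720.763 MeV
Dividing by A = 84 gives 8.581 MeV per nucleon.

8.58 MeV/nucleon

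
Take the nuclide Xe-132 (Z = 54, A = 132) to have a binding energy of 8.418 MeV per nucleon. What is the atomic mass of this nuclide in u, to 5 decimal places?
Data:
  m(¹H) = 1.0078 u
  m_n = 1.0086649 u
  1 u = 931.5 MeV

131.90417 u

Total binding energy = 132 × 8.418 = 1111.176 MeV
Mass defect = 1111.176 MeV / (931.5 MeV/u) = 1.1928889 u
Constituent mass = 54(1.0078) + 78(1.0086649) = 133.0970622 u
Atomic mass = 133.0970622 − 1.1928889 = 131.9041733 u ≈ 131.90417 u (to 5 decimal places)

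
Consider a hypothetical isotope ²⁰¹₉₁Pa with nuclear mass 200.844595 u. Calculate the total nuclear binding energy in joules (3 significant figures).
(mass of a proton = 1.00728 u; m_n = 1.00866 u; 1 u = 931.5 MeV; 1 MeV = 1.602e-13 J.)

2.64e-10 J

The nucleus contains 91 protons and 201 − 91 = 110 neutrons.
Σm = 91·m_p + 110·m_n = 91.66248 + 110.95260 = 202.61508 u
Mass defect Δm = 202.61508 − 200.844595 = 1.770485 u
E_B = 1.770485 × 931.5 = 1649.21 MeV
In joules: 1649.21 MeV × 1.602e-13 J/MeV = 2.6420e-10 J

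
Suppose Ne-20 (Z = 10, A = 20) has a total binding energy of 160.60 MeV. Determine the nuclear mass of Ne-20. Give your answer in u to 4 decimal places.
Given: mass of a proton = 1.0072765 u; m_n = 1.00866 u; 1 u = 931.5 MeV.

Mass defect = 160.60 MeV / (931.5 MeV/u) = 0.172410 u
Constituent mass = 10(1.0072765) + 10(1.00866) = 20.1593650 u
Nuclear mass = 20.1593650 − 0.172410 = 19.9869550 u ≈ 19.9870 u (to 4 decimal places)

19.9870 u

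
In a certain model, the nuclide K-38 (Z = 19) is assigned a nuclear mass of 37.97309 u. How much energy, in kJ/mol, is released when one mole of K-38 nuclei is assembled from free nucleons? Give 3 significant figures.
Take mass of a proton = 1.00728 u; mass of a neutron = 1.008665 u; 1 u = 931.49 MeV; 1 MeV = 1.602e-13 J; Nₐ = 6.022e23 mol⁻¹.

The nucleus contains 19 protons and 38 − 19 = 19 neutrons.
Σm = 19·m_p + 19·m_n = 19.13832 + 19.164635 = 38.302955 u
The mass defect is 38.302955 − 37.97309 = 0.329865 u.
Binding energy = Δm·c² = 0.329865 × 931.49 MeV/u = 307.266 MeV
Per nucleus in joules: 307.266 MeV × 1.602e-13 J/MeV = 4.9224e-11 J
Per mole: 4.9224e-11 J × 6.022e23 mol⁻¹ = 2.9643e+13 J/mol

2.96e+10 kJ/mol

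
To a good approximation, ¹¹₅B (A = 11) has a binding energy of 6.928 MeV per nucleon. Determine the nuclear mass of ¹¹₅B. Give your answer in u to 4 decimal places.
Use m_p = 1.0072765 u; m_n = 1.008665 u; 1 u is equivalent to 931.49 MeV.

Total binding energy = 11 × 6.928 = 76.208 MeV
Mass defect = 76.208 MeV / (931.49 MeV/u) = 0.081813 u
Constituent mass = 5(1.0072765) + 6(1.008665) = 11.0883725 u
Nuclear mass = 11.0883725 − 0.081813 = 11.0065595 u ≈ 11.0066 u (to 4 decimal places)

11.0066 u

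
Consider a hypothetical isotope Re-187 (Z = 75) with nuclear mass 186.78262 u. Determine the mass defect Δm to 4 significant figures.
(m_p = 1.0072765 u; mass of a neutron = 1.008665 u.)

1.734 u

Mass of separated nucleons = 75(1.0072765) + 112(1.008665) = 75.5457375 + 112.970480 = 188.5162175 u
Δm = 188.5162175 − 186.78262 = 1.7335975 u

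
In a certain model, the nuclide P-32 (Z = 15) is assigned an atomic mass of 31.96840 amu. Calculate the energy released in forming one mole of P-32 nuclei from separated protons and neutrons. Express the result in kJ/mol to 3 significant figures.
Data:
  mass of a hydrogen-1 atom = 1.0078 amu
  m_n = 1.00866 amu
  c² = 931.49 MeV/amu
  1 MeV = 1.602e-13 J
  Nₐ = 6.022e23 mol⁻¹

2.66e+10 kJ/mol

Σm = 15·m(¹H) + 17·m_n = 15.1170 + 17.14722 = 32.26422 amu
Mass defect Δm = 32.26422 − 31.96840 = 0.29582 amu
E_B = 0.29582 × 931.49 = 275.553 MeV
Per nucleus in joules: 275.553 MeV × 1.602e-13 J/MeV = 4.4144e-11 J
Per mole: 4.4144e-11 J × 6.022e23 mol⁻¹ = 2.6584e+13 J/mol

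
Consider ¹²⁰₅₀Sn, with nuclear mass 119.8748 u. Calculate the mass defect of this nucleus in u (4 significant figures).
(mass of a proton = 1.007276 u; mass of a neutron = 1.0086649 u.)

1.096 u

Mass of separated nucleons = 50(1.007276) + 70(1.0086649) = 50.363800 + 70.6065430 = 120.9703430 u
Mass defect Δm = 120.9703430 − 119.8748 = 1.0955430 u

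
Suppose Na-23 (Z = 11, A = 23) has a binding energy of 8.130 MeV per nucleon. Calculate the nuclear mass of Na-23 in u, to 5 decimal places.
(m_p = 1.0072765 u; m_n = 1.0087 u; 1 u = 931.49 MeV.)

22.98370 u

Total binding energy = 23 × 8.130 = 186.990 MeV
Mass defect = 186.990 MeV / (931.49 MeV/u) = 0.2007429 u
Constituent mass = 11(1.0072765) + 12(1.0087) = 23.1844415 u
Nuclear mass = 23.1844415 − 0.2007429 = 22.9836986 u ≈ 22.98370 u (to 5 decimal places)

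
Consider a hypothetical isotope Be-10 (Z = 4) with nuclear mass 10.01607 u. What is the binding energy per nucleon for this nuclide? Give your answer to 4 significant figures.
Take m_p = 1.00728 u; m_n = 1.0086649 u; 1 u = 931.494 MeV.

6.058 MeV/nucleon

Mass of separated nucleons = 4(1.00728) + 6(1.0086649) = 4.02912 + 6.0519894 = 10.0811094 u
Mass defect Δm = 10.0811094 − 10.01607 = 0.0650394 u
Binding energy = Δm·c² = 0.0650394 × 931.494 MeV/u = 60.5838 MeV
Dividing by A = 10 gives 6.058 MeV per nucleon.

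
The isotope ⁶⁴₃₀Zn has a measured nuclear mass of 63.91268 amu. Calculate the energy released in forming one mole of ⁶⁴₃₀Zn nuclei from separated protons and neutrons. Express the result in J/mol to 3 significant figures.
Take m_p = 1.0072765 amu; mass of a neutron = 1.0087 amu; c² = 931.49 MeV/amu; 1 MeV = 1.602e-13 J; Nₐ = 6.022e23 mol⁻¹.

5.40e+13 J/mol

Mass of separated nucleons = 30(1.0072765) + 34(1.0087) = 30.2182950 + 34.2958 = 64.5140950 amu
Mass defect Δm = 64.5140950 − 63.91268 = 0.6014150 amu
Binding energy = Δm·c² = 0.6014150 × 931.49 MeV/amu = 560.212 MeV
Per nucleus in joules: 560.212 MeV × 1.602e-13 J/MeV = 8.9746e-11 J
Per mole: 8.9746e-11 J × 6.022e23 mol⁻¹ = 5.4045e+13 J/mol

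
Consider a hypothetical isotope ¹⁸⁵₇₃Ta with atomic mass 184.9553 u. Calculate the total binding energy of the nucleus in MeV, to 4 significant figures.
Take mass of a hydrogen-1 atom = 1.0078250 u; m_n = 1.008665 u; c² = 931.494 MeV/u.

With 73 protons and 112 neutrons (A = 185):
Mass of separated nucleons = 73(1.0078250) + 112(1.008665) = 73.5712250 + 112.970480 = 186.5417050 u
Mass defect Δm = 186.5417050 − 184.9553 = 1.5864050 u
Binding energy = Δm·c² = 1.5864050 × 931.494 MeV/u = 1477.73 MeV

1478 MeV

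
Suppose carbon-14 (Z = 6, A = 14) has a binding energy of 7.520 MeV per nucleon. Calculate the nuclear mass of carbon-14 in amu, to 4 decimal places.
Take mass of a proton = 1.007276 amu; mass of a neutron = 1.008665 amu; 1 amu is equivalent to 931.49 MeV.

14.0000 amu

Total binding energy = 14 × 7.520 = 105.280 MeV
Mass defect = 105.280 MeV / (931.49 MeV/amu) = 0.113023 amu
Constituent mass = 6(1.007276) + 8(1.008665) = 14.112976 amu
Nuclear mass = 14.112976 − 0.113023 = 13.999953 amu ≈ 14.0000 amu (to 4 decimal places)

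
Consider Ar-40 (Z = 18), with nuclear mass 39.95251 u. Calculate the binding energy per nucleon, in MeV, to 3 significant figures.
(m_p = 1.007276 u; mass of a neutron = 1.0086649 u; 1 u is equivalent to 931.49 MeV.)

Mass of separated nucleons = 18(1.007276) + 22(1.0086649) = 18.130968 + 22.1906278 = 40.3215958 u
Δm = 40.3215958 − 39.95251 = 0.3690858 u
E_B = 0.3690858 × 931.49 = 343.7997 MeV
BE/A = 343.7997 MeV / 40 = 8.59499 MeV/nucleon

8.59 MeV/nucleon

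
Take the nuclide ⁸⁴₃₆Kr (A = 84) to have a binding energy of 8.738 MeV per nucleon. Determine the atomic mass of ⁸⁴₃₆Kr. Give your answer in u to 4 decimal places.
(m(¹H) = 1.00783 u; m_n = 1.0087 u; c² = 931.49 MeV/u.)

Total binding energy = 84 × 8.738 = 733.992 MeV
Mass defect = 733.992 MeV / (931.49 MeV/u) = 0.787976 u
Constituent mass = 36(1.00783) + 48(1.0087) = 84.69948 u
Atomic mass = 84.69948 − 0.787976 = 83.911504 u ≈ 83.9115 u (to 4 decimal places)

83.9115 u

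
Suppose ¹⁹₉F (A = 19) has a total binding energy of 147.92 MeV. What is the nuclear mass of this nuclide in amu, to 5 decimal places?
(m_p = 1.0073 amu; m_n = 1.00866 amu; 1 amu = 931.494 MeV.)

Mass defect = 147.92 MeV / (931.494 MeV/amu) = 0.1587987 amu
Constituent mass = 9(1.0073) + 10(1.00866) = 19.15230 amu
Nuclear mass = 19.15230 − 0.1587987 = 18.9935013 amu ≈ 18.99350 amu (to 5 decimal places)

18.99350 amu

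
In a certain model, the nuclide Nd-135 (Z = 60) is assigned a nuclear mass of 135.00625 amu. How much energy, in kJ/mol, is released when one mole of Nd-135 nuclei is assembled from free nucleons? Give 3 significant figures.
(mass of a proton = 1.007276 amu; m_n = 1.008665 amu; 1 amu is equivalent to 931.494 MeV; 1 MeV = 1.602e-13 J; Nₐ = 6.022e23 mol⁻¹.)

9.71e+10 kJ/mol

Σm = 60·m_p + 75·m_n = 60.436560 + 75.649875 = 136.086435 amu
The mass defect is 136.086435 − 135.00625 = 1.080185 amu.
Binding energy = Δm·c² = 1.080185 × 931.494 MeV/amu = 1006.19 MeV
Per nucleus in joules: 1006.19 MeV × 1.602e-13 J/MeV = 1.6119e-10 J
Per mole: 1.6119e-10 J × 6.022e23 mol⁻¹ = 9.7069e+13 J/mol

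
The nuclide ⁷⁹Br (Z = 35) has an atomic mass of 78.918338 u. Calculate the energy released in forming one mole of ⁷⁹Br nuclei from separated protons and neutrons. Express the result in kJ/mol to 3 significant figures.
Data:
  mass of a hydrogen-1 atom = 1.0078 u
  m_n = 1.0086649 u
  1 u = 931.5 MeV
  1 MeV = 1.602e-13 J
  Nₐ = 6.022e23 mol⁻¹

Total constituent mass: 35 × 1.0078 + 44 × 1.0086649 = 79.6542556 u
The mass defect is 79.6542556 − 78.918338 = 0.7359176 u.
E_B = 0.7359176 × 931.5 = 685.507 MeV
Per nucleus in joules: 685.507 MeV × 1.602e-13 J/MeV = 1.0982e-10 J
Per mole: 1.0982e-10 J × 6.022e23 mol⁻¹ = 6.6134e+13 J/mol

6.61e+10 kJ/mol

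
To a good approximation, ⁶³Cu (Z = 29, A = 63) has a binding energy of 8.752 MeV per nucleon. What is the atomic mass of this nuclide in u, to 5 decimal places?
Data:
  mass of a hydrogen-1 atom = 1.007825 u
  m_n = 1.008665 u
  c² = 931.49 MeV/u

Total binding energy = 63 × 8.752 = 551.376 MeV
Mass defect = 551.376 MeV / (931.49 MeV/u) = 0.5919291 u
Constituent mass = 29(1.007825) + 34(1.008665) = 63.521535 u
Atomic mass = 63.521535 − 0.5919291 = 62.9296059 u ≈ 62.92961 u (to 5 decimal places)

62.92961 u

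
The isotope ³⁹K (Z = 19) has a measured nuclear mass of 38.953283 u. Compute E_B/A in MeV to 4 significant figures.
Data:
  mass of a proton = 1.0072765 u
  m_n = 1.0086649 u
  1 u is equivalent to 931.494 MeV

Total constituent mass: 19 × 1.0072765 + 20 × 1.0086649 = 39.3115515 u
The mass defect is 39.3115515 − 38.953283 = 0.3582685 u.
Binding energy = Δm·c² = 0.3582685 × 931.494 MeV/u = 333.725 MeV
Per nucleon: 333.725 / 39 = 8.557 MeV

8.557 MeV/nucleon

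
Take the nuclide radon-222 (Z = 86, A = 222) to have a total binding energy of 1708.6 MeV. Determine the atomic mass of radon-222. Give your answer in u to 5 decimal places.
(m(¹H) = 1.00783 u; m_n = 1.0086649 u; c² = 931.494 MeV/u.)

222.01755 u

Mass defect = 1708.6 MeV / (931.494 MeV/u) = 1.8342577 u
Constituent mass = 86(1.00783) + 136(1.0086649) = 223.8518064 u
Atomic mass = 223.8518064 − 1.8342577 = 222.0175487 u ≈ 222.01755 u (to 5 decimal places)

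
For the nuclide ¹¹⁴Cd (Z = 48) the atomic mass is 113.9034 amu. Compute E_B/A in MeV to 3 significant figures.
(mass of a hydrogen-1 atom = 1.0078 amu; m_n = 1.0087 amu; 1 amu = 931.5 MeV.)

Σm = 48·m(¹H) + 66·m_n = 48.3744 + 66.5742 = 114.9486 amu
Mass defect Δm = 114.9486 − 113.9034 = 1.0452 amu
Converting to energy: 1.0452 amu × 931.5 MeV/amu = 973.604 MeV
Dividing by A = 114 gives 8.540 MeV per nucleon.

8.54 MeV/nucleon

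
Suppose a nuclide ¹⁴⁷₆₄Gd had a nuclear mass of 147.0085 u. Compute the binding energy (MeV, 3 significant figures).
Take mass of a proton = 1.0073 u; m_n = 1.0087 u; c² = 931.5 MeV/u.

1100 MeV

Mass of separated nucleons = 64(1.0073) + 83(1.0087) = 64.4672 + 83.7221 = 148.1893 u
Mass defect Δm = 148.1893 − 147.0085 = 1.1808 u
E_B = 1.1808 × 931.5 = 1099.92 MeV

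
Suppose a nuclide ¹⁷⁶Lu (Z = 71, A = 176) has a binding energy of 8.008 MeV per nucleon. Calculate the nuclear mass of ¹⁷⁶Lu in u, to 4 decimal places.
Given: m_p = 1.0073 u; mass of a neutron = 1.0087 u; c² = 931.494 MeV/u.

Total binding energy = 176 × 8.008 = 1409.408 MeV
Mass defect = 1409.408 MeV / (931.494 MeV/u) = 1.513062 u
Constituent mass = 71(1.0073) + 105(1.0087) = 177.4318 u
Nuclear mass = 177.4318 − 1.513062 = 175.918738 u ≈ 175.9187 u (to 4 decimal places)

175.9187 u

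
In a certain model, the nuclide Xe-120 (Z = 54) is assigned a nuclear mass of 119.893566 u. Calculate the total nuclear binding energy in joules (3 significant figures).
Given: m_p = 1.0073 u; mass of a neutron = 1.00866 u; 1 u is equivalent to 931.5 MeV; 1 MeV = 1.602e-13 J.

With 54 protons and 66 neutrons (A = 120):
Σm = 54·m_p + 66·m_n = 54.3942 + 66.57156 = 120.96576 u
The mass defect is 120.96576 − 119.893566 = 1.072194 u.
Converting to energy: 1.072194 u × 931.5 MeV/u = 998.749 MeV
In joules: 998.749 MeV × 1.602e-13 J/MeV = 1.6000e-10 J

1.60e-10 J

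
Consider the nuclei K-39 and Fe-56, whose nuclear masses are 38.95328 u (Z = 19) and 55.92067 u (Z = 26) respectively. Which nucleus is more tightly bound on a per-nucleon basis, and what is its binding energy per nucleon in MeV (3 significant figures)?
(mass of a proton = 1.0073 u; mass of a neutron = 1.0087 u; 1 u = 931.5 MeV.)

K-39: Σm = 19(1.0073) + 20(1.0087) = 39.3127 u; Δm = 0.35942 u; E_B = 334.80 MeV; E_B/A = 8.5846 MeV
Fe-56: Σm = 26(1.0073) + 30(1.0087) = 56.4508 u; Δm = 0.53013 u; E_B = 493.82 MeV; E_B/A = 8.818 MeV
Fe-56 has the higher binding energy per nucleon, so it is the more tightly bound nucleus.

Fe-56; 8.82 MeV/nucleon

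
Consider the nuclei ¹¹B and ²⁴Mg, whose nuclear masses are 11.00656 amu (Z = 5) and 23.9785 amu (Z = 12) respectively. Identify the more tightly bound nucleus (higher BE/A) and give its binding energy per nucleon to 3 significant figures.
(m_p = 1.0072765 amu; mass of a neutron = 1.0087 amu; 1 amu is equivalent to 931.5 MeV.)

²⁴Mg; 8.28 MeV/nucleon

¹¹B: Σm = 5(1.0072765) + 6(1.0087) = 11.0885825 amu; Δm = 0.0820225 amu; E_B = 76.404 MeV; E_B/A = 6.946 MeV
²⁴Mg: Σm = 12(1.0072765) + 12(1.0087) = 24.1917180 amu; Δm = 0.2132180 amu; E_B = 198.613 MeV; E_B/A = 8.276 MeV
²⁴Mg has the higher binding energy per nucleon, so it is the more tightly bound nucleus.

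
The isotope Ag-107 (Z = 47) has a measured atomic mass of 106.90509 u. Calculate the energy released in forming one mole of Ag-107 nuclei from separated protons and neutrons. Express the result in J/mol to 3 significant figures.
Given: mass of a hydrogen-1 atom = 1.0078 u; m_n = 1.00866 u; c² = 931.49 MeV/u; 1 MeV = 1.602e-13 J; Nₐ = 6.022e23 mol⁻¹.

Mass of separated nucleons = 47(1.0078) + 60(1.00866) = 47.3666 + 60.51960 = 107.88620 u
The mass defect is 107.88620 − 106.90509 = 0.98111 u.
Converting to energy: 0.98111 u × 931.49 MeV/u = 913.894 MeV
Per nucleus in joules: 913.894 MeV × 1.602e-13 J/MeV = 1.4641e-10 J
Per mole: 1.4641e-10 J × 6.022e23 mol⁻¹ = 8.8168e+13 J/mol

8.82e+13 J/mol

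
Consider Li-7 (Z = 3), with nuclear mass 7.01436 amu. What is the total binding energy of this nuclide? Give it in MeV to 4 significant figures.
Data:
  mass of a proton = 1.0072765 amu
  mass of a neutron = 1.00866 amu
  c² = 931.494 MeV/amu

The nucleus contains 3 protons and 7 − 3 = 4 neutrons.
Total constituent mass: 3 × 1.0072765 + 4 × 1.00866 = 7.0564695 amu
Δm = 7.0564695 − 7.01436 = 0.0421095 amu
Converting to energy: 0.0421095 amu × 931.494 MeV/amu = 39.2247 MeV

39.22 MeV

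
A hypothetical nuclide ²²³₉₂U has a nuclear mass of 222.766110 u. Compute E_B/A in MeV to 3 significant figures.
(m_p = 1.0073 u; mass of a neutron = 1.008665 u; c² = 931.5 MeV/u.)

8.52 MeV/nucleon

The nucleus contains 92 protons and 223 − 92 = 131 neutrons.
Σm = 92·m_p + 131·m_n = 92.6716 + 132.135115 = 224.806715 u
Mass defect Δm = 224.806715 − 222.766110 = 2.040605 u
E_B = 2.040605 × 931.5 = 1900.82 MeV
Dividing by A = 223 gives 8.524 MeV per nucleon.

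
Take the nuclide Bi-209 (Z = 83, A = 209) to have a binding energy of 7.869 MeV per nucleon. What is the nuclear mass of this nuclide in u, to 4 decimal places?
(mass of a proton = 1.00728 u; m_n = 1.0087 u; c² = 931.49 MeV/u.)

208.9349 u

Total binding energy = 209 × 7.869 = 1644.621 MeV
Mass defect = 1644.621 MeV / (931.49 MeV/u) = 1.765581 u
Constituent mass = 83(1.00728) + 126(1.0087) = 210.70044 u
Nuclear mass = 210.70044 − 1.765581 = 208.934859 u ≈ 208.9349 u (to 4 decimal places)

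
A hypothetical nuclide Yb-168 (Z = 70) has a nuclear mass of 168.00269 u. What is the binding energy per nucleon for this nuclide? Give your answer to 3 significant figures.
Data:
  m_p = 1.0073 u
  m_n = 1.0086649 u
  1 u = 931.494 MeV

With 70 protons and 98 neutrons (A = 168):
Mass of separated nucleons = 70(1.0073) + 98(1.0086649) = 70.5110 + 98.8491602 = 169.3601602 u
The mass defect is 169.3601602 − 168.00269 = 1.3574702 u.
Binding energy = Δm·c² = 1.3574702 × 931.494 MeV/u = 1264.48 MeV
Per nucleon: 1264.48 / 168 = 7.527 MeV

7.53 MeV/nucleon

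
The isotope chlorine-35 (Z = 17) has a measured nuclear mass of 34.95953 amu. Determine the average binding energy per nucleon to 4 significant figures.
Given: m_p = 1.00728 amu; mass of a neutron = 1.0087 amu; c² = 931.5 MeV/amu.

Total constituent mass: 17 × 1.00728 + 18 × 1.0087 = 35.28036 amu
Δm = 35.28036 − 34.95953 = 0.32083 amu
Converting to energy: 0.32083 amu × 931.5 MeV/amu = 298.853 MeV
Per nucleon: 298.853 / 35 = 8.539 MeV

8.539 MeV/nucleon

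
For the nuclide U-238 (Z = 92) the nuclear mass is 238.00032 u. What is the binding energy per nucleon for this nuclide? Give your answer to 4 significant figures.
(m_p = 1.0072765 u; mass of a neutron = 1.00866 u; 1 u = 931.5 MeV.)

7.567 MeV/nucleon

Z = 92, so N = A − Z = 238 − 92 = 146.
Mass of separated nucleons = 92(1.0072765) + 146(1.00866) = 92.6694380 + 147.26436 = 239.9337980 u
Δm = 239.9337980 − 238.00032 = 1.9334780 u
Converting to energy: 1.9334780 u × 931.5 MeV/u = 1801.03 MeV
Per nucleon: 1801.03 / 238 = 7.567 MeV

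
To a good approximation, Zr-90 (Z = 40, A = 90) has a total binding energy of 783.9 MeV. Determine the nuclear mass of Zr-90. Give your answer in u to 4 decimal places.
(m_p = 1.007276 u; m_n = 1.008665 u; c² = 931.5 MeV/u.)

89.8827 u

Mass defect = 783.9 MeV / (931.5 MeV/u) = 0.841546 u
Constituent mass = 40(1.007276) + 50(1.008665) = 90.724290 u
Nuclear mass = 90.724290 − 0.841546 = 89.882744 u ≈ 89.8827 u (to 4 decimal places)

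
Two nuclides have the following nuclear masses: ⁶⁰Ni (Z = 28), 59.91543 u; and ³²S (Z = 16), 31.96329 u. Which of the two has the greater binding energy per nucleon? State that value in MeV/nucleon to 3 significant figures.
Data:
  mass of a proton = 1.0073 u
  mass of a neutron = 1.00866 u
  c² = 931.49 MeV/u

⁶⁰Ni: Σm = 28(1.0073) + 32(1.00866) = 60.48152 u; Δm = 0.56609 u; E_B = 527.307 MeV; E_B/A = 8.788 MeV
³²S: Σm = 16(1.0073) + 16(1.00866) = 32.25536 u; Δm = 0.29207 u; E_B = 272.06 MeV; E_B/A = 8.502 MeV
⁶⁰Ni has the higher binding energy per nucleon, so it is the more tightly bound nucleus.

⁶⁰Ni; 8.79 MeV/nucleon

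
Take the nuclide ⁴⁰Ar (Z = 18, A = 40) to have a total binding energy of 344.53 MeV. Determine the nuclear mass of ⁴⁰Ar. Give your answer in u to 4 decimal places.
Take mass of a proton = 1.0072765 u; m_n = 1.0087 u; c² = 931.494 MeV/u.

Mass defect = 344.53 MeV / (931.494 MeV/u) = 0.369868 u
Constituent mass = 18(1.0072765) + 22(1.0087) = 40.3223770 u
Nuclear mass = 40.3223770 − 0.369868 = 39.9525090 u ≈ 39.9525 u (to 4 decimal places)

39.9525 u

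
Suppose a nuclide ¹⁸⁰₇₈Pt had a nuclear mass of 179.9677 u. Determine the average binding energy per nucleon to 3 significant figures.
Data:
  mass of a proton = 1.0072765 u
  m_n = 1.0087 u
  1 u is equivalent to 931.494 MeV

7.70 MeV/nucleon

Total constituent mass: 78 × 1.0072765 + 102 × 1.0087 = 181.4549670 u
The mass defect is 181.4549670 − 179.9677 = 1.4872670 u.
Converting to energy: 1.4872670 u × 931.494 MeV/u = 1385.38 MeV
Dividing by A = 180 gives 7.697 MeV per nucleon.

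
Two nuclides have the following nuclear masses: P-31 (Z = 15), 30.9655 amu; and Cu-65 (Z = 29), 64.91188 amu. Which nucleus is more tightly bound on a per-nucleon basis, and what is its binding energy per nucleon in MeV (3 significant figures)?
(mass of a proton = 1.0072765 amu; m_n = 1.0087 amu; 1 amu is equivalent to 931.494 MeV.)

P-31: Σm = 15(1.0072765) + 16(1.0087) = 31.2483475 amu; Δm = 0.2828475 amu; E_B = 263.47 MeV; E_B/A = 8.499 MeV
Cu-65: Σm = 29(1.0072765) + 36(1.0087) = 65.5242185 amu; Δm = 0.6123385 amu; E_B = 570.39 MeV; E_B/A = 8.775 MeV
Cu-65 has the higher binding energy per nucleon, so it is the more tightly bound nucleus.

Cu-65; 8.78 MeV/nucleon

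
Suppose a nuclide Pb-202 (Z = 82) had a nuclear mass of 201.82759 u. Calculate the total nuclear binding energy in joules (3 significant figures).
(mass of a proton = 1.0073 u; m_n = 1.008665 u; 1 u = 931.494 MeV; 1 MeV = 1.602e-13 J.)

2.70e-10 J

Total constituent mass: 82 × 1.0073 + 120 × 1.008665 = 203.638400 u
Δm = 203.638400 − 201.82759 = 1.810810 u
Binding energy = Δm·c² = 1.810810 × 931.494 MeV/u = 1686.76 MeV
In joules: 1686.76 MeV × 1.602e-13 J/MeV = 2.7022e-10 J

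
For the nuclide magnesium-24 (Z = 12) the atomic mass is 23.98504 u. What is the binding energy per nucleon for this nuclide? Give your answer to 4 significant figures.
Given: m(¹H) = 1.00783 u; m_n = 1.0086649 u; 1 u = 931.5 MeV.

Z = 12, so N = A − Z = 24 − 12 = 12.
Σm = 12·m(¹H) + 12·m_n = 12.09396 + 12.1039788 = 24.1979388 u
The mass defect is 24.1979388 − 23.98504 = 0.2128988 u.
E_B = 0.2128988 × 931.5 = 198.315 MeV
Per nucleon: 198.315 / 24 = 8.263 MeV

8.263 MeV/nucleon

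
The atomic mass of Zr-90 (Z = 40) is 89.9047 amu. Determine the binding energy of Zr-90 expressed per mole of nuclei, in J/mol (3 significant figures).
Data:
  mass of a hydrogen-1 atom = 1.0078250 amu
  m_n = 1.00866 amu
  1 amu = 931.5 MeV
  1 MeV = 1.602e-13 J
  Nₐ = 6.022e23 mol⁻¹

7.56e+13 J/mol

With 40 protons and 50 neutrons (A = 90):
Mass of separated nucleons = 40(1.0078250) + 50(1.00866) = 40.3130000 + 50.43300 = 90.7460000 amu
The mass defect is 90.7460000 − 89.9047 = 0.8413000 amu.
Converting to energy: 0.8413000 amu × 931.5 MeV/amu = 783.671 MeV
Per nucleus in joules: 783.671 MeV × 1.602e-13 J/MeV = 1.2554e-10 J
Per mole: 1.2554e-10 J × 6.022e23 mol⁻¹ = 7.5600e+13 J/mol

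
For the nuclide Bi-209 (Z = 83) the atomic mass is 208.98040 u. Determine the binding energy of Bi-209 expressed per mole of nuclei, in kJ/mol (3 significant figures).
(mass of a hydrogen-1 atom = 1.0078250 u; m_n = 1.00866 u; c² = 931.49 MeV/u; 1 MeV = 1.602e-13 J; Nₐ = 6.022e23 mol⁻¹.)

The nucleus contains 83 protons and 209 − 83 = 126 neutrons.
Σm = 83·m(¹H) + 126·m_n = 83.6494750 + 127.09116 = 210.7406350 u
Δm = 210.7406350 − 208.98040 = 1.7602350 u
Binding energy = Δm·c² = 1.7602350 × 931.49 MeV/u = 1639.64 MeV
Per nucleus in joules: 1639.64 MeV × 1.602e-13 J/MeV = 2.6267e-10 J
Per mole: 2.6267e-10 J × 6.022e23 mol⁻¹ = 1.5818e+14 J/mol

1.58e+11 kJ/mol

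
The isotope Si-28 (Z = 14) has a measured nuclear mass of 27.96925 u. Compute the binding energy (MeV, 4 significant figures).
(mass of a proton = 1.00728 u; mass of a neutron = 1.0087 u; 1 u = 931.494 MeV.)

237.0 MeV

Σm = 14·m_p + 14·m_n = 14.10192 + 14.1218 = 28.22372 u
The mass defect is 28.22372 − 27.96925 = 0.25447 u.
Binding energy = Δm·c² = 0.25447 × 931.494 MeV/u = 237.037 MeV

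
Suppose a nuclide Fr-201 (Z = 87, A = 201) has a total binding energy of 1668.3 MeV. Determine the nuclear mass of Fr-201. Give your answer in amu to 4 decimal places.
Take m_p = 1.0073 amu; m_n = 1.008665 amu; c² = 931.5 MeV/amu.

200.8319 amu

Mass defect = 1668.3 MeV / (931.5 MeV/amu) = 1.790982 amu
Constituent mass = 87(1.0073) + 114(1.008665) = 202.622910 amu
Nuclear mass = 202.622910 − 1.790982 = 200.831928 amu ≈ 200.8319 amu (to 4 decimal places)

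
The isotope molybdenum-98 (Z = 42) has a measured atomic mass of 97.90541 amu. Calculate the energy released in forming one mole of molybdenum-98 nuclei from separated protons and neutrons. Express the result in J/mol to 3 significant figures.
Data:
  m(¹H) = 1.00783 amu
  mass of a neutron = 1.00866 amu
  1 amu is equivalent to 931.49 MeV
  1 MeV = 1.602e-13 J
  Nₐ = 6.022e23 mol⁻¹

Total constituent mass: 42 × 1.00783 + 56 × 1.00866 = 98.81382 amu
Mass defect Δm = 98.81382 − 97.90541 = 0.90841 amu
E_B = 0.90841 × 931.49 = 846.175 MeV
Per nucleus in joules: 846.175 MeV × 1.602e-13 J/MeV = 1.3556e-10 J
Per mole: 1.3556e-10 J × 6.022e23 mol⁻¹ = 8.1634e+13 J/mol

8.16e+13 J/mol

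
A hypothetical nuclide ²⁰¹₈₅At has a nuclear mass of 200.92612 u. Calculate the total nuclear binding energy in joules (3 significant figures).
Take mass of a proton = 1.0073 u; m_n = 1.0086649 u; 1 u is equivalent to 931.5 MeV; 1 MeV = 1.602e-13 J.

2.54e-10 J

With 85 protons and 116 neutrons (A = 201):
Mass of separated nucleons = 85(1.0073) + 116(1.0086649) = 85.6205 + 117.0051284 = 202.6256284 u
Mass defect Δm = 202.6256284 − 200.92612 = 1.6995084 u
E_B = 1.6995084 × 931.5 = 1583.09 MeV
In joules: 1583.09 MeV × 1.602e-13 J/MeV = 2.5361e-10 J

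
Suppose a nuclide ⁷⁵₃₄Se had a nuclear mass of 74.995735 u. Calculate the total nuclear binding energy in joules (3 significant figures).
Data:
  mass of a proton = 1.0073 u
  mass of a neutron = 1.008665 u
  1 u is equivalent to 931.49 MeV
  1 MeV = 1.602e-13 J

Σm = 34·m_p + 41·m_n = 34.2482 + 41.355265 = 75.603465 u
Mass defect Δm = 75.603465 − 74.995735 = 0.607730 u
E_B = 0.607730 × 931.49 = 566.094 MeV
In joules: 566.094 MeV × 1.602e-13 J/MeV = 9.0688e-11 J

9.07e-11 J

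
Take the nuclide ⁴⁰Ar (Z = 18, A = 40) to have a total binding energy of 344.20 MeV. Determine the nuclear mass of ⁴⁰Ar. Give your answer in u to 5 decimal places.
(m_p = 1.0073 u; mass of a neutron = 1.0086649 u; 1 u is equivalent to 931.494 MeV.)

39.95251 u

Mass defect = 344.20 MeV / (931.494 MeV/u) = 0.3695139 u
Constituent mass = 18(1.0073) + 22(1.0086649) = 40.3220278 u
Nuclear mass = 40.3220278 − 0.3695139 = 39.9525139 u ≈ 39.95251 u (to 5 decimal places)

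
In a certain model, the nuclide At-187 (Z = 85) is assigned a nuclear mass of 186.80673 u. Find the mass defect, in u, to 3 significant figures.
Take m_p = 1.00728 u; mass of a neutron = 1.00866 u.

1.70 u

Total constituent mass: 85 × 1.00728 + 102 × 1.00866 = 188.50212 u
The mass defect is 188.50212 − 186.80673 = 1.69539 u.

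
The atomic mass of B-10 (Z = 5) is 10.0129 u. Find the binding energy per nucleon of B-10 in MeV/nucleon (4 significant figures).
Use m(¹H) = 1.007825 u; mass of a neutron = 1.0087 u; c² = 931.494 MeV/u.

With 5 protons and 5 neutrons (A = 10):
Total constituent mass: 5 × 1.007825 + 5 × 1.0087 = 10.082625 u
The mass defect is 10.082625 − 10.0129 = 0.069725 u.
Binding energy = Δm·c² = 0.069725 × 931.494 MeV/u = 64.9484 MeV
BE/A = 64.9484 MeV / 10 = 6.495 MeV/nucleon

6.495 MeV/nucleon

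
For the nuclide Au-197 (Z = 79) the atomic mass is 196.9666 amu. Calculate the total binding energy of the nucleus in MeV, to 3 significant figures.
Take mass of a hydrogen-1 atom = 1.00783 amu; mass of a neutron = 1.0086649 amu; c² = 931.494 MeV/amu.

Mass of separated nucleons = 79(1.00783) + 118(1.0086649) = 79.61857 + 119.0224582 = 198.6410282 amu
The mass defect is 198.6410282 − 196.9666 = 1.6744282 amu.
Converting to energy: 1.6744282 amu × 931.494 MeV/amu = 1559.72 MeV

1560 MeV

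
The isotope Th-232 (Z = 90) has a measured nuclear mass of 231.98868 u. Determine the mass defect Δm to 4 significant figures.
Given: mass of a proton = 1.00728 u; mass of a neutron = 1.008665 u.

1.897 u

With 90 protons and 142 neutrons (A = 232):
Total constituent mass: 90 × 1.00728 + 142 × 1.008665 = 233.885630 u
Δm = 233.885630 − 231.98868 = 1.896950 u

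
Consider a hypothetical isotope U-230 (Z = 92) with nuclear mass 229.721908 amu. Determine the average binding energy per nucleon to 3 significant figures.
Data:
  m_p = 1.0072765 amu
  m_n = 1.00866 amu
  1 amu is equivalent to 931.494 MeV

8.68 MeV/nucleon

The nucleus contains 92 protons and 230 − 92 = 138 neutrons.
Σm = 92·m_p + 138·m_n = 92.6694380 + 139.19508 = 231.8645180 amu
The mass defect is 231.8645180 − 229.721908 = 2.1426100 amu.
E_B = 2.1426100 × 931.494 = 1995.83 MeV
Dividing by A = 230 gives 8.678 MeV per nucleon.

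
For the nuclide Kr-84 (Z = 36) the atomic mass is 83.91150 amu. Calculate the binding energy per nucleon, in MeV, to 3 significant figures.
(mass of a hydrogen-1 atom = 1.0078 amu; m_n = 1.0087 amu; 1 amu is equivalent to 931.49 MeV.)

8.73 MeV/nucleon

With 36 protons and 48 neutrons (A = 84):
Mass of separated nucleons = 36(1.0078) + 48(1.0087) = 36.2808 + 48.4176 = 84.6984 amu
Mass defect Δm = 84.6984 − 83.91150 = 0.78690 amu
Binding energy = Δm·c² = 0.78690 × 931.49 MeV/amu = 732.989 MeV
Per nucleon: 732.989 / 84 = 8.726 MeV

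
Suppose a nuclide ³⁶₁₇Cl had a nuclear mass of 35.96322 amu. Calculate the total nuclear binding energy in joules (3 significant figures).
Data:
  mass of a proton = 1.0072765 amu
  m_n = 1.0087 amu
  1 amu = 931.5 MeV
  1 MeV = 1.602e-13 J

Z = 17, so N = A − Z = 36 − 17 = 19.
Total constituent mass: 17 × 1.0072765 + 19 × 1.0087 = 36.2890005 amu
Mass defect Δm = 36.2890005 − 35.96322 = 0.3257805 amu
Converting to energy: 0.3257805 amu × 931.5 MeV/amu = 303.465 MeV
In joules: 303.465 MeV × 1.602e-13 J/MeV = 4.8615e-11 J

4.86e-11 J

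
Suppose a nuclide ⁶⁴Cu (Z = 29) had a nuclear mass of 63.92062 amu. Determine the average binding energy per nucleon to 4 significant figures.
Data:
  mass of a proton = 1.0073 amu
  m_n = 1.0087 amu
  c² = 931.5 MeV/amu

8.668 MeV/nucleon

The nucleus contains 29 protons and 64 − 29 = 35 neutrons.
Total constituent mass: 29 × 1.0073 + 35 × 1.0087 = 64.5162 amu
Mass defect Δm = 64.5162 − 63.92062 = 0.59558 amu
E_B = 0.59558 × 931.5 = 554.783 MeV
Per nucleon: 554.783 / 64 = 8.668 MeV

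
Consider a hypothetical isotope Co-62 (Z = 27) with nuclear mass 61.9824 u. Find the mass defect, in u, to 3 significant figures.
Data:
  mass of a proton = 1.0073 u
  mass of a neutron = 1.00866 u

0.518 u

The nucleus contains 27 protons and 62 − 27 = 35 neutrons.
Σm = 27·m_p + 35·m_n = 27.1971 + 35.30310 = 62.50020 u
The mass defect is 62.50020 − 61.9824 = 0.51780 u.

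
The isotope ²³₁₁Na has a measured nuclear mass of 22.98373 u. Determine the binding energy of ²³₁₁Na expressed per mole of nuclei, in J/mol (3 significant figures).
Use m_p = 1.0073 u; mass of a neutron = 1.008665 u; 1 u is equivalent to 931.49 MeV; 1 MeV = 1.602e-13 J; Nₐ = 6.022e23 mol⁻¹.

Z = 11, so N = A − Z = 23 − 11 = 12.
Σm = 11·m_p + 12·m_n = 11.0803 + 12.103980 = 23.184280 u
Δm = 23.184280 − 22.98373 = 0.200550 u
Converting to energy: 0.200550 u × 931.49 MeV/u = 186.810 MeV
Per nucleus in joules: 186.810 MeV × 1.602e-13 J/MeV = 2.9927e-11 J
Per mole: 2.9927e-11 J × 6.022e23 mol⁻¹ = 1.8022e+13 J/mol

1.80e+13 J/mol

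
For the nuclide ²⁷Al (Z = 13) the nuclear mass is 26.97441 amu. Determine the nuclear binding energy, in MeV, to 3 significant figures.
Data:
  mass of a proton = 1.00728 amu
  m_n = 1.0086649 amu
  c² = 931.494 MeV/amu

With 13 protons and 14 neutrons (A = 27):
Total constituent mass: 13 × 1.00728 + 14 × 1.0086649 = 27.2159486 amu
The mass defect is 27.2159486 − 26.97441 = 0.2415386 amu.
E_B = 0.2415386 × 931.494 = 224.992 MeV

225 MeV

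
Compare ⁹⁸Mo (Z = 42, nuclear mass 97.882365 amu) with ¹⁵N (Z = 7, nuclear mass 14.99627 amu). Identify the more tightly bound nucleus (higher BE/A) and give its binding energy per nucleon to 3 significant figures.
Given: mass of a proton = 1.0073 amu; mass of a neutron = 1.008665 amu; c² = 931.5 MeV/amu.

⁹⁸Mo; 8.64 MeV/nucleon

⁹⁸Mo: Σm = 42(1.0073) + 56(1.008665) = 98.791840 amu; Δm = 0.909475 amu; E_B = 847.18 MeV; E_B/A = 8.6447 MeV
¹⁵N: Σm = 7(1.0073) + 8(1.008665) = 15.120420 amu; Δm = 0.124150 amu; E_B = 115.65 MeV; E_B/A = 7.710 MeV
⁹⁸Mo has the higher binding energy per nucleon, so it is the more tightly bound nucleus.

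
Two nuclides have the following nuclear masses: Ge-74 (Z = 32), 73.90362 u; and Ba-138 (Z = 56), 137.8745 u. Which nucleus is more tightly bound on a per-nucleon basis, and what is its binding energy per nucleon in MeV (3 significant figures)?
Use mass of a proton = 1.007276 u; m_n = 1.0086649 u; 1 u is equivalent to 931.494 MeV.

Ge-74; 8.73 MeV/nucleon

Ge-74: Σm = 32(1.007276) + 42(1.0086649) = 74.5967578 u; Δm = 0.6931378 u; E_B = 645.65 MeV; E_B/A = 8.725 MeV
Ba-138: Σm = 56(1.007276) + 82(1.0086649) = 139.1179778 u; Δm = 1.2434778 u; E_B = 1158.3 MeV; E_B/A = 8.393 MeV
Ge-74 has the higher binding energy per nucleon, so it is the more tightly bound nucleus.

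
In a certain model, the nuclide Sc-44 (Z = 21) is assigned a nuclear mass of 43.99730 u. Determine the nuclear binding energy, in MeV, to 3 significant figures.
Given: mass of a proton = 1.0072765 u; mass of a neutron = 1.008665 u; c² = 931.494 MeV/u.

330 MeV

Total constituent mass: 21 × 1.0072765 + 23 × 1.008665 = 44.3521015 u
Mass defect Δm = 44.3521015 − 43.99730 = 0.3548015 u
Binding energy = Δm·c² = 0.3548015 × 931.494 MeV/u = 330.495 MeV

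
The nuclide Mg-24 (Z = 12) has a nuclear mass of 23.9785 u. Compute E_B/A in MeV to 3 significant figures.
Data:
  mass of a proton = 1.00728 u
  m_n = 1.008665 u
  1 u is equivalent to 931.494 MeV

Total constituent mass: 12 × 1.00728 + 12 × 1.008665 = 24.191340 u
Δm = 24.191340 − 23.9785 = 0.212840 u
E_B = 0.212840 × 931.494 = 198.259 MeV
Per nucleon: 198.259 / 24 = 8.261 MeV

8.26 MeV/nucleon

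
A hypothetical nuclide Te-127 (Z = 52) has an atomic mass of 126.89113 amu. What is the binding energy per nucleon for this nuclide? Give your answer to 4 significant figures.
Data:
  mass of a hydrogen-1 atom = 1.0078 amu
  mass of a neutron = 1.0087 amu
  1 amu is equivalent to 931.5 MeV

8.559 MeV/nucleon

The nucleus contains 52 protons and 127 − 52 = 75 neutrons.
Mass of separated nucleons = 52(1.0078) + 75(1.0087) = 52.4056 + 75.6525 = 128.0581 amu
Δm = 128.0581 − 126.89113 = 1.16697 amu
E_B = 1.16697 × 931.5 = 1087.03 MeV
Dividing by A = 127 gives 8.559 MeV per nucleon.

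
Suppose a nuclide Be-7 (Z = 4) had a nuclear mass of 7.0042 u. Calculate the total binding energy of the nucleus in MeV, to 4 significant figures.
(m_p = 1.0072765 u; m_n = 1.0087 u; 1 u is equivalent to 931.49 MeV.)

47.51 MeV

Σm = 4·m_p + 3·m_n = 4.0291060 + 3.0261 = 7.0552060 u
Δm = 7.0552060 − 7.0042 = 0.0510060 u
Binding energy = Δm·c² = 0.0510060 × 931.49 MeV/u = 47.5116 MeV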